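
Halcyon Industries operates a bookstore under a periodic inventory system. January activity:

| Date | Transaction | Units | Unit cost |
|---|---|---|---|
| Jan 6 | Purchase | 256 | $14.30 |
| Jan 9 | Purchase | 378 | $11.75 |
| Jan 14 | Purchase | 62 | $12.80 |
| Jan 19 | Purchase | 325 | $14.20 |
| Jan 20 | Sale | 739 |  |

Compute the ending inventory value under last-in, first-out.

Jan 20, 739 sold [LIFO — newest first]: 325 @ $14.20 + 62 @ $12.80 + 352 @ $11.75 = $9,544.60
Ending inventory: 256 @ $14.30 + 26 @ $11.75 = $3,966.30
Check: goods available $13,510.90 = COGS $9,544.60 + ending $3,966.30

Ending inventory = $3,966.30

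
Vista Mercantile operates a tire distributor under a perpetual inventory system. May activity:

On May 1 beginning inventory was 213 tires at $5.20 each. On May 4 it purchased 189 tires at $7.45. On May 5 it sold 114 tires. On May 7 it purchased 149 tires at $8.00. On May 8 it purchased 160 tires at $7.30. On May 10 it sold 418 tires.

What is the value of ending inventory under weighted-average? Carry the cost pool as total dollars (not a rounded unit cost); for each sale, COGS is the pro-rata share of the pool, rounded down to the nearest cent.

Ending inventory = $1,247.99

After May 1: 213 on hand, pool $1,107.60 (≈ $5.2000 each)
After May 4: 402 on hand, pool $2,515.65 (≈ $6.2578 each)
May 5, sell 114: 114/402 × $2,515.65 → $713.39
After May 7: 437 on hand, pool $2,994.26 (≈ $6.8519 each)
After May 8: 597 on hand, pool $4,162.26 (≈ $6.9720 each)
May 10, sell 418: 418/597 × $4,162.26 → $2,914.27
Total COGS = $713.39 + $2,914.27 = $3,627.66
Ending inventory (cost pool remaining) = $1,247.99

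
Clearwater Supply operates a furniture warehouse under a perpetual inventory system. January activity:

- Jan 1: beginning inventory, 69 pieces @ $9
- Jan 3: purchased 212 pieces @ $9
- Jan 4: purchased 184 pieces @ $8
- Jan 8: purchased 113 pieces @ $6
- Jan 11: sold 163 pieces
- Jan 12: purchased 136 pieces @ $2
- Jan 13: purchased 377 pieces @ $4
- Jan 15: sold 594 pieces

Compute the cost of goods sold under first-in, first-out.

Jan 11, 163 sold [FIFO — oldest first]: 69 @ $9 + 94 @ $9 = $1,467
Jan 15, 594 sold [FIFO — oldest first]: 118 @ $9 + 184 @ $8 + 113 @ $6 + 136 @ $2 + 43 @ $4 = $3,656
Total COGS = $1,467 + $3,656 = $5,123
Ending inventory: 334 @ $4 = $1,336
Check: goods available $6,459 = COGS $5,123 + ending $1,336

COGS = $5,123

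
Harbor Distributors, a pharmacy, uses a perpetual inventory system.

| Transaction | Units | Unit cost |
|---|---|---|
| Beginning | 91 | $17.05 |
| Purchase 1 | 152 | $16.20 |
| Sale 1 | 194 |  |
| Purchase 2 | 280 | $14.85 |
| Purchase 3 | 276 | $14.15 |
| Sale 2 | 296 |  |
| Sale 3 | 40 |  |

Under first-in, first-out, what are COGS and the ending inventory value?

COGS = $8,271.00; ending inventory = $3,806.35

Sale 1 (194) [FIFO — oldest first]: 91 @ $17.05 + 103 @ $16.20 = $3,220.15
Sale 2 (296) [FIFO — oldest first]: 49 @ $16.20 + 247 @ $14.85 = $4,461.75
Sale 3 (40) [FIFO — oldest first]: 33 @ $14.85 + 7 @ $14.15 = $589.10
Total COGS = $3,220.15 + $4,461.75 + $589.10 = $8,271.00
Ending inventory: 269 @ $14.15 = $3,806.35
Check: goods available $12,077.35 = COGS $8,271.00 + ending $3,806.35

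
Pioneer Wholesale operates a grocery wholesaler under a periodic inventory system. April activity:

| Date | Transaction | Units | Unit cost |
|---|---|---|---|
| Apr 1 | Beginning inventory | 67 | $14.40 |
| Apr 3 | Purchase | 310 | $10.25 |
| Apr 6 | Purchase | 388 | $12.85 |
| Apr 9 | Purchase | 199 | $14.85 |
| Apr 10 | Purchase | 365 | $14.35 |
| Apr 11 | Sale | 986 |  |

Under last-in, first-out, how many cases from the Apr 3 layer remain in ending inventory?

Apr 11, 986 sold [LIFO — newest first]: 365 @ $14.35 + 199 @ $14.85 + 388 @ $12.85 + 34 @ $10.25 = $13,527.20
Ending inventory: 67 @ $14.40 + 276 @ $10.25 = $3,793.80

276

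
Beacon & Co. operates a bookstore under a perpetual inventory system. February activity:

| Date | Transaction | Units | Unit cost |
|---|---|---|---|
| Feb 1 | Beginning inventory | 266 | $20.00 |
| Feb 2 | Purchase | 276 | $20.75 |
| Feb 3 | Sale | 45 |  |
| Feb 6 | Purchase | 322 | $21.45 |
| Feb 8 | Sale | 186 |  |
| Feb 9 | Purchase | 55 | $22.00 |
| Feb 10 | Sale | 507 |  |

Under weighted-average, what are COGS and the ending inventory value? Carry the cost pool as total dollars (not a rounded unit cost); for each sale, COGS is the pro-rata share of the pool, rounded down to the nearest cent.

After Feb 1: 266 on hand, pool $5,320.00 (≈ $20.0000 each)
After Feb 2: 542 on hand, pool $11,047.00 (≈ $20.3819 each)
Feb 3, sell 45: 45/542 × $11,047.00 → $917.18
After Feb 6: 819 on hand, pool $17,036.72 (≈ $20.8019 each)
Feb 8, sell 186: 186/819 × $17,036.72 → $3,869.14
After Feb 9: 688 on hand, pool $14,377.58 (≈ $20.8976 each)
Feb 10, sell 507: 507/688 × $14,377.58 → $10,595.10
Total COGS = $917.18 + $3,869.14 + $10,595.10 = $15,381.42
Ending inventory (cost pool remaining) = $3,782.48

COGS = $15,381.42; ending inventory = $3,782.48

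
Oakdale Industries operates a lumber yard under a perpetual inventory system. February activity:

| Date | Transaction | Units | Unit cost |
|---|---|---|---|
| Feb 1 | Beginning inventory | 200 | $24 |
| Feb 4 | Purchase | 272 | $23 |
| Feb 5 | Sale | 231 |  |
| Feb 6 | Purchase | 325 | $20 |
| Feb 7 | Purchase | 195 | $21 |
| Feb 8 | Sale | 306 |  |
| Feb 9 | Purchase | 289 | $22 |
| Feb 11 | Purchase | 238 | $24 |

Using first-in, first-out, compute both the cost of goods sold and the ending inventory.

COGS = $12,356; ending inventory = $21,365

Feb 5, 231 sold [FIFO — oldest first]: 200 @ $24 + 31 @ $23 = $5,513
Feb 8, 306 sold [FIFO — oldest first]: 241 @ $23 + 65 @ $20 = $6,843
Total COGS = $5,513 + $6,843 = $12,356
Ending inventory: 260 @ $20 + 195 @ $21 + 289 @ $22 + 238 @ $24 = $21,365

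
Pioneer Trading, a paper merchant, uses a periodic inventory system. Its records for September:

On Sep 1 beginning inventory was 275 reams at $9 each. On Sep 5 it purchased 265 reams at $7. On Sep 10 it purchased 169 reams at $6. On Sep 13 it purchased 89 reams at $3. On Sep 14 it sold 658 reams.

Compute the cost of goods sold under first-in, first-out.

Sep 14, 658 sold [FIFO — oldest first]: 275 @ $9 + 265 @ $7 + 118 @ $6 = $5,038
Ending inventory: 51 @ $6 + 89 @ $3 = $573
Check: goods available $5,611 = COGS $5,038 + ending $573

COGS = $5,038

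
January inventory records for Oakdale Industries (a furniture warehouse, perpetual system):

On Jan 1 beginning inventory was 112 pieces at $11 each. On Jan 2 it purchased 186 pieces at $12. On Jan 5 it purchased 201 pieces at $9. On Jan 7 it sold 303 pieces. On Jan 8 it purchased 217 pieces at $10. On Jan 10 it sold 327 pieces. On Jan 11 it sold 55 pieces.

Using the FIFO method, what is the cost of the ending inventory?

Jan 7, 303 sold [FIFO — oldest first]: 112 @ $11 + 186 @ $12 + 5 @ $9 = $3,509
Jan 10, 327 sold [FIFO — oldest first]: 196 @ $9 + 131 @ $10 = $3,074
Jan 11, 55 sold [FIFO — oldest first]: 55 @ $10 = $550
Total COGS = $3,509 + $3,074 + $550 = $7,133
Ending inventory: 31 @ $10 = $310
Check: goods available $7,443 = COGS $7,133 + ending $310

Ending inventory = $310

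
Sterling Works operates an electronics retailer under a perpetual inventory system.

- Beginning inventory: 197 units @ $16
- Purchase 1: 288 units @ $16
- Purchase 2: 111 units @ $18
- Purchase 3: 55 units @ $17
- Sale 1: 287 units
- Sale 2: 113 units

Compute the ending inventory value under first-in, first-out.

Ending inventory = $4,293

Sale 1 (287) [FIFO — oldest first]: 197 @ $16 + 90 @ $16 = $4,592
Sale 2 (113) [FIFO — oldest first]: 113 @ $16 = $1,808
Total COGS = $4,592 + $1,808 = $6,400
Ending inventory: 85 @ $16 + 111 @ $18 + 55 @ $17 = $4,293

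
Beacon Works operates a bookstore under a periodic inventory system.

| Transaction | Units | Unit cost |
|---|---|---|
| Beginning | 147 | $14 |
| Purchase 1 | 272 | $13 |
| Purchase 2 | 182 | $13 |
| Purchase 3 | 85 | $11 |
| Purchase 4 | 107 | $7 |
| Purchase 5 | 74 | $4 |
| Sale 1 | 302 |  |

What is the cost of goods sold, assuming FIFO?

Sale 1 (302) [FIFO — oldest first]: 147 @ $14 + 155 @ $13 = $4,073
Ending inventory: 117 @ $13 + 182 @ $13 + 85 @ $11 + 107 @ $7 + 74 @ $4 = $5,867
Check: goods available $9,940 = COGS $4,073 + ending $5,867

COGS = $4,073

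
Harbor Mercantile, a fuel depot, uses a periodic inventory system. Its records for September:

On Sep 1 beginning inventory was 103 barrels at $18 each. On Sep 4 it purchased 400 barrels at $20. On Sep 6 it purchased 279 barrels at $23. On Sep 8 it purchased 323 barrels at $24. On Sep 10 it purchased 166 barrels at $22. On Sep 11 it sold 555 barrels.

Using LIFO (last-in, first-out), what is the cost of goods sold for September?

Sep 11, 555 sold [LIFO — newest first]: 166 @ $22 + 323 @ $24 + 66 @ $23 = $12,922
Ending inventory: 103 @ $18 + 400 @ $20 + 213 @ $23 = $14,753

COGS = $12,922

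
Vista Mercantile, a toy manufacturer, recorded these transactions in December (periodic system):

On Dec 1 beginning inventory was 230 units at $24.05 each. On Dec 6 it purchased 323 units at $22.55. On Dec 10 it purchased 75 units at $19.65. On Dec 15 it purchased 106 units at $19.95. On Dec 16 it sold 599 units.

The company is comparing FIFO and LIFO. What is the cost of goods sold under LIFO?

FIFO COGS: 230 @ $24.05 + 323 @ $22.55 + 46 @ $19.65 = $13,719.05
LIFO COGS: 106 @ $19.95 + 75 @ $19.65 + 323 @ $22.55 + 95 @ $24.05 = $13,156.85

COGS = $13,156.85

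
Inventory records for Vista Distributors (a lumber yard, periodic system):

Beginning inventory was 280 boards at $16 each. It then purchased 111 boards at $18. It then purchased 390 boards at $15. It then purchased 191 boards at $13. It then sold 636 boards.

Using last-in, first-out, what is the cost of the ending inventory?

Ending inventory = $5,488

Sale 1 (636) [LIFO — newest first]: 191 @ $13 + 390 @ $15 + 55 @ $18 = $9,323
Ending inventory: 280 @ $16 + 56 @ $18 = $5,488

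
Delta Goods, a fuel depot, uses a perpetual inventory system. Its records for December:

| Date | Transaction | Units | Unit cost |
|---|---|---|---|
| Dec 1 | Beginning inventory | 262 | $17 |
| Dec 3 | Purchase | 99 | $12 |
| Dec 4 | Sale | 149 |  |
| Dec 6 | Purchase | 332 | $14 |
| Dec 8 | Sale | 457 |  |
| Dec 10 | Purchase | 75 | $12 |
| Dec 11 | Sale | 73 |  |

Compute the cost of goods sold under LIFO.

COGS = $9,687

Dec 4, 149 sold [LIFO — newest first]: 99 @ $12 + 50 @ $17 = $2,038
Dec 8, 457 sold [LIFO — newest first]: 332 @ $14 + 125 @ $17 = $6,773
Dec 11, 73 sold [LIFO — newest first]: 73 @ $12 = $876
Total COGS = $2,038 + $6,773 + $876 = $9,687
Ending inventory: 87 @ $17 + 2 @ $12 = $1,503
Check: goods available $11,190 = COGS $9,687 + ending $1,503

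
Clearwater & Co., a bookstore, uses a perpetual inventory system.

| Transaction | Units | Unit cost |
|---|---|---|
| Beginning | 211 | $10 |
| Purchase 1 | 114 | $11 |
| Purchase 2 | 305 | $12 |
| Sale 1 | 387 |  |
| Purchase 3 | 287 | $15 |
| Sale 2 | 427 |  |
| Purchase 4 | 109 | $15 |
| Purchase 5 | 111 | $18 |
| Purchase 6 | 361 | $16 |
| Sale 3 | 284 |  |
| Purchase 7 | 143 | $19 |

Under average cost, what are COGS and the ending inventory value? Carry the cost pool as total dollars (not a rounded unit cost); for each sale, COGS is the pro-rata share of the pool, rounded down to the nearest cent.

After Beginning: 211 on hand, pool $2,110.00 (≈ $10.0000 each)
After Purchase 1: 325 on hand, pool $3,364.00 (≈ $10.3508 each)
After Purchase 2: 630 on hand, pool $7,024.00 (≈ $11.1492 each)
Sale 1, sell 387: 387/630 × $7,024.00 → $4,314.74
After Purchase 3: 530 on hand, pool $7,014.26 (≈ $13.2345 each)
Sale 2, sell 427: 427/530 × $7,014.26 → $5,651.11
After Purchase 4: 212 on hand, pool $2,998.15 (≈ $14.1422 each)
After Purchase 5: 323 on hand, pool $4,996.15 (≈ $15.4680 each)
After Purchase 6: 684 on hand, pool $10,772.15 (≈ $15.7488 each)
Sale 3, sell 284: 284/684 × $10,772.15 → $4,472.64
After Purchase 7: 543 on hand, pool $9,016.51 (≈ $16.6050 each)
Total COGS = $4,314.74 + $5,651.11 + $4,472.64 = $14,438.49
Ending inventory (cost pool remaining) = $9,016.51

COGS = $14,438.49; ending inventory = $9,016.51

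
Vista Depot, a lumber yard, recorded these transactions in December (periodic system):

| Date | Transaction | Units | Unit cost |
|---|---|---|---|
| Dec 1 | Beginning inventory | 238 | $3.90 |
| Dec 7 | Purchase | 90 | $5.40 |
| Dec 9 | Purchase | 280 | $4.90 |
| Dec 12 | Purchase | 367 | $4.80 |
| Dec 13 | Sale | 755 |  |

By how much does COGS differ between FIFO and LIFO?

FIFO COGS: 238 @ $3.90 + 90 @ $5.40 + 280 @ $4.90 + 147 @ $4.80 = $3,491.80
LIFO COGS: 367 @ $4.80 + 280 @ $4.90 + 90 @ $5.40 + 18 @ $3.90 = $3,689.80
Difference = |$3,491.80 − $3,689.80| = $198.00

$198.00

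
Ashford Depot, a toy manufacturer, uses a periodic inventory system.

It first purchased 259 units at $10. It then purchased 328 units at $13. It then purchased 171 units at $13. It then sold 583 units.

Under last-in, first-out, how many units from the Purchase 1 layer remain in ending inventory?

Sale 1 (583) [LIFO — newest first]: 171 @ $13 + 328 @ $13 + 84 @ $10 = $7,327
Ending inventory: 175 @ $10 = $1,750
Check: goods available $9,077 = COGS $7,327 + ending $1,750

175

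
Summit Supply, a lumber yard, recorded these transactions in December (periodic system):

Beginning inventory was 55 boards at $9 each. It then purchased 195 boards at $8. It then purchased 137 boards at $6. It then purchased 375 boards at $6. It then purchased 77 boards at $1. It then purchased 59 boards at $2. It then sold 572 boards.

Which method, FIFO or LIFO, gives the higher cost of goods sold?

FIFO

FIFO COGS: 55 @ $9 + 195 @ $8 + 137 @ $6 + 185 @ $6 = $3,987
LIFO COGS: 59 @ $2 + 77 @ $1 + 375 @ $6 + 61 @ $6 = $2,811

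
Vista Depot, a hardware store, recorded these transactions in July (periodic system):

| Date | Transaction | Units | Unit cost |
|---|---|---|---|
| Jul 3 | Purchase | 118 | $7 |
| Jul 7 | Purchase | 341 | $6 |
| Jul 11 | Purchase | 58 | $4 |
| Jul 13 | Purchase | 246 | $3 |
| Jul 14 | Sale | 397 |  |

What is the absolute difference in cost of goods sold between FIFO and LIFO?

$972

FIFO COGS: 118 @ $7 + 279 @ $6 = $2,500
LIFO COGS: 246 @ $3 + 58 @ $4 + 93 @ $6 = $1,528
Difference = |$2,500 − $1,528| = $972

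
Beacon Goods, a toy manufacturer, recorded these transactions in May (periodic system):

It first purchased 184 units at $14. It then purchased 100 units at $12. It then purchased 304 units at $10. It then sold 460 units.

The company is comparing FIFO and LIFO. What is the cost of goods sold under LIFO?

COGS = $5,024

FIFO COGS: 184 @ $14 + 100 @ $12 + 176 @ $10 = $5,536
LIFO COGS: 304 @ $10 + 100 @ $12 + 56 @ $14 = $5,024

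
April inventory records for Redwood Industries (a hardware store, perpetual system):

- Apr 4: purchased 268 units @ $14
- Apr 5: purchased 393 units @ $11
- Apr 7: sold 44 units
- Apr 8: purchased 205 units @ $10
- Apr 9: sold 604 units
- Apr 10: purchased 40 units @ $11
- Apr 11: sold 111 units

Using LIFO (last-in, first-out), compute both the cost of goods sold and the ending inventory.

COGS = $8,507; ending inventory = $2,058

Apr 7, 44 sold [LIFO — newest first]: 44 @ $11 = $484
Apr 9, 604 sold [LIFO — newest first]: 205 @ $10 + 349 @ $11 + 50 @ $14 = $6,589
Apr 11, 111 sold [LIFO — newest first]: 40 @ $11 + 71 @ $14 = $1,434
Total COGS = $484 + $6,589 + $1,434 = $8,507
Ending inventory: 147 @ $14 = $2,058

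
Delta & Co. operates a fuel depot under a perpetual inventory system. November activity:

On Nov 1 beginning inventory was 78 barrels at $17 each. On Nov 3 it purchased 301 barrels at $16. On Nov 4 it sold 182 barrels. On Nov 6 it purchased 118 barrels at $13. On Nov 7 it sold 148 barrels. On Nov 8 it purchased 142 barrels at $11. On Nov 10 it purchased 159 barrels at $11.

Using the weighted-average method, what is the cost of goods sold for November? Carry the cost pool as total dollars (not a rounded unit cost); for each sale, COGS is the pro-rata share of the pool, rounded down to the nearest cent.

After Nov 1: 78 on hand, pool $1,326.00 (≈ $17.0000 each)
After Nov 3: 379 on hand, pool $6,142.00 (≈ $16.2058 each)
Nov 4, sell 182: 182/379 × $6,142.00 → $2,949.45
After Nov 6: 315 on hand, pool $4,726.55 (≈ $15.0049 each)
Nov 7, sell 148: 148/315 × $4,726.55 → $2,220.72
After Nov 8: 309 on hand, pool $4,067.83 (≈ $13.1645 each)
After Nov 10: 468 on hand, pool $5,816.83 (≈ $12.4291 each)
Total COGS = $2,949.45 + $2,220.72 = $5,170.17
Ending inventory (cost pool remaining) = $5,816.83

COGS = $5,170.17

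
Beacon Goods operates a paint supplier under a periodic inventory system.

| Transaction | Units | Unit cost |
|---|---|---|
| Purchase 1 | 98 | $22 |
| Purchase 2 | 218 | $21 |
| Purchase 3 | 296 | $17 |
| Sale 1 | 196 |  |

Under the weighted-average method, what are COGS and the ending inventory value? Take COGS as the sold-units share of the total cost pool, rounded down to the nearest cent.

Sale 1, sell 196: 196/612 × $11,766.00 → $3,768.19
Ending inventory (cost pool remaining) = $7,997.81
Check: goods available $11,766.00 = COGS $3,768.19 + ending $7,997.81

COGS = $3,768.19; ending inventory = $7,997.81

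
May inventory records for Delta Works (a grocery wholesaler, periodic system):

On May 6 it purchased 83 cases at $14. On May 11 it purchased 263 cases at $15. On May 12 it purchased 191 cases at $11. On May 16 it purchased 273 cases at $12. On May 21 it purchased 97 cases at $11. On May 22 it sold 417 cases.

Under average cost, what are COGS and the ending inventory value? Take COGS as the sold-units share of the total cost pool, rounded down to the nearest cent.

May 22, sell 417: 417/907 × $11,551.00 → $5,310.65
Ending inventory (cost pool remaining) = $6,240.35

COGS = $5,310.65; ending inventory = $6,240.35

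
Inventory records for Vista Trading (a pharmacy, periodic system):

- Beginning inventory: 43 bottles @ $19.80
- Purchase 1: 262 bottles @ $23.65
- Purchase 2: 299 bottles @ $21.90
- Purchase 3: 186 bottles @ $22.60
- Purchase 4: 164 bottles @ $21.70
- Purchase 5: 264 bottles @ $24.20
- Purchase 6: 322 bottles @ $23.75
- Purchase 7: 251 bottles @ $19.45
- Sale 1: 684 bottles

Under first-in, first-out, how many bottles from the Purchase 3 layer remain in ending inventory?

106

Sale 1 (684) [FIFO — oldest first]: 43 @ $19.80 + 262 @ $23.65 + 299 @ $21.90 + 80 @ $22.60 = $15,403.80
Ending inventory: 106 @ $22.60 + 164 @ $21.70 + 264 @ $24.20 + 322 @ $23.75 + 251 @ $19.45 = $24,872.65
Check: goods available $40,276.45 = COGS $15,403.80 + ending $24,872.65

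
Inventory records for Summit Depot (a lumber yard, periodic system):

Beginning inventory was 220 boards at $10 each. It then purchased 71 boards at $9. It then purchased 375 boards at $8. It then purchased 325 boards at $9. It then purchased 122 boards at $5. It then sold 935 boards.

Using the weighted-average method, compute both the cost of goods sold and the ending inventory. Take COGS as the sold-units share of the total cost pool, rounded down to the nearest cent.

Sale 1, sell 935: 935/1113 × $9,374.00 → $7,874.83
Ending inventory (cost pool remaining) = $1,499.17

COGS = $7,874.83; ending inventory = $1,499.17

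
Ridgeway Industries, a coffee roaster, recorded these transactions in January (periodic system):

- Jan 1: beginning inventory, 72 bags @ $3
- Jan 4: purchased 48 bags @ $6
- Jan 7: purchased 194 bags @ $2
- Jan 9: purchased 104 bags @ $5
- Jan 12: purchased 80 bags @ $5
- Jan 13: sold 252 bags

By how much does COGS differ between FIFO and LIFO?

FIFO COGS: 72 @ $3 + 48 @ $6 + 132 @ $2 = $768
LIFO COGS: 80 @ $5 + 104 @ $5 + 68 @ $2 = $1,056
Difference = |$768 − $1,056| = $288

$288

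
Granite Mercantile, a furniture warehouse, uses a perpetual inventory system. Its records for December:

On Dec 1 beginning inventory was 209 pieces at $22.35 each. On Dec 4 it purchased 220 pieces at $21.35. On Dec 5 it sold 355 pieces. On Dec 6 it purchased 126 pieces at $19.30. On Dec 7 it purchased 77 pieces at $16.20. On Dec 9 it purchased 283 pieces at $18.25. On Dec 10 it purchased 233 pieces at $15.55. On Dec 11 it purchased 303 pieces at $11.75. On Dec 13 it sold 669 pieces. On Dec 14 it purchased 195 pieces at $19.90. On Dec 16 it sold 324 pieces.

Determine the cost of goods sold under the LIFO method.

Dec 5, 355 sold [LIFO — newest first]: 220 @ $21.35 + 135 @ $22.35 = $7,714.25
Dec 13, 669 sold [LIFO — newest first]: 303 @ $11.75 + 233 @ $15.55 + 133 @ $18.25 = $9,610.65
Dec 16, 324 sold [LIFO — newest first]: 195 @ $19.90 + 129 @ $18.25 = $6,234.75
Total COGS = $7,714.25 + $9,610.65 + $6,234.75 = $23,559.65
Ending inventory: 74 @ $22.35 + 126 @ $19.30 + 77 @ $16.20 + 21 @ $18.25 = $5,716.35

COGS = $23,559.65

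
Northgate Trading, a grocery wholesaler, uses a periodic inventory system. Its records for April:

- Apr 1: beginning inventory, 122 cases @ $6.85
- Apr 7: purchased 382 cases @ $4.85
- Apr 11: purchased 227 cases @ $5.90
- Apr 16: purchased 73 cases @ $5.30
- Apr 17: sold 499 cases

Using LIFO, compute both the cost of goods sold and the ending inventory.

Apr 17, 499 sold [LIFO — newest first]: 73 @ $5.30 + 227 @ $5.90 + 199 @ $4.85 = $2,691.35
Ending inventory: 122 @ $6.85 + 183 @ $4.85 = $1,723.25
Check: goods available $4,414.60 = COGS $2,691.35 + ending $1,723.25

COGS = $2,691.35; ending inventory = $1,723.25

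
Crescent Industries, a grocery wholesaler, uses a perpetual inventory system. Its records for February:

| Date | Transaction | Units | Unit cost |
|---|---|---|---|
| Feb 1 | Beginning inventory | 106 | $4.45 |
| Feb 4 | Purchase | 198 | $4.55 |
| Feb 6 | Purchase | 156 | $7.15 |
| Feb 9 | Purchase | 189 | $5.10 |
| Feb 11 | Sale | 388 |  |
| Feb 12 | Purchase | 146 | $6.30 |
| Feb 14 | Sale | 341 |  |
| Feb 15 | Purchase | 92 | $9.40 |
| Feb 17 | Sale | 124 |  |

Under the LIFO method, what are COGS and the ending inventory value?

COGS = $5,085.20; ending inventory = $151.30

Feb 11, 388 sold [LIFO — newest first]: 189 @ $5.10 + 156 @ $7.15 + 43 @ $4.55 = $2,274.95
Feb 14, 341 sold [LIFO — newest first]: 146 @ $6.30 + 155 @ $4.55 + 40 @ $4.45 = $1,803.05
Feb 17, 124 sold [LIFO — newest first]: 92 @ $9.40 + 32 @ $4.45 = $1,007.20
Total COGS = $2,274.95 + $1,803.05 + $1,007.20 = $5,085.20
Ending inventory: 34 @ $4.45 = $151.30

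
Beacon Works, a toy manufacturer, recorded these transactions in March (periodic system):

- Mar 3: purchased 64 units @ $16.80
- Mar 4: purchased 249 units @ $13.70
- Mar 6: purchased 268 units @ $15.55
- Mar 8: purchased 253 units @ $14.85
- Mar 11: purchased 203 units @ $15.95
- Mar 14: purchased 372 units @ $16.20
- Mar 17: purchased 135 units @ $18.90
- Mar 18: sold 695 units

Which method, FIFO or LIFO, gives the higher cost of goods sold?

FIFO COGS: 64 @ $16.80 + 249 @ $13.70 + 268 @ $15.55 + 114 @ $14.85 = $10,346.80
LIFO COGS: 135 @ $18.90 + 372 @ $16.20 + 188 @ $15.95 = $11,576.50

LIFO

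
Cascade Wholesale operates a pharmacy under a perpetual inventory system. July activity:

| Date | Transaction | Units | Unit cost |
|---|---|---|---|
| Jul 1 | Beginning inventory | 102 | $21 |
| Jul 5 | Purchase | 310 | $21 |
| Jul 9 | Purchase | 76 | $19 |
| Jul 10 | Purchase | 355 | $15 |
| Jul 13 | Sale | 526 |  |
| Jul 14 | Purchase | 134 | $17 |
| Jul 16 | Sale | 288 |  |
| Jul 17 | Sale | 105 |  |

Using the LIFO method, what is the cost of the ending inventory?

Jul 13, 526 sold [LIFO — newest first]: 355 @ $15 + 76 @ $19 + 95 @ $21 = $8,764
Jul 16, 288 sold [LIFO — newest first]: 134 @ $17 + 154 @ $21 = $5,512
Jul 17, 105 sold [LIFO — newest first]: 61 @ $21 + 44 @ $21 = $2,205
Total COGS = $8,764 + $5,512 + $2,205 = $16,481
Ending inventory: 58 @ $21 = $1,218
Check: goods available $17,699 = COGS $16,481 + ending $1,218

Ending inventory = $1,218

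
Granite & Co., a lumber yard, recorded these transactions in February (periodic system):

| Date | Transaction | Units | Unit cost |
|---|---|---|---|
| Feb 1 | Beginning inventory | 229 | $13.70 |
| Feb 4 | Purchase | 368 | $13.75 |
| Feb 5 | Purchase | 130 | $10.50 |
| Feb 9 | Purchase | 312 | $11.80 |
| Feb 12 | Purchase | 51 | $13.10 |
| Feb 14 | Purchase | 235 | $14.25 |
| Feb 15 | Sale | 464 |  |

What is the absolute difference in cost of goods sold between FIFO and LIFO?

FIFO COGS: 229 @ $13.70 + 235 @ $13.75 = $6,368.55
LIFO COGS: 235 @ $14.25 + 51 @ $13.10 + 178 @ $11.80 = $6,117.25
Difference = |$6,368.55 − $6,117.25| = $251.30

$251.30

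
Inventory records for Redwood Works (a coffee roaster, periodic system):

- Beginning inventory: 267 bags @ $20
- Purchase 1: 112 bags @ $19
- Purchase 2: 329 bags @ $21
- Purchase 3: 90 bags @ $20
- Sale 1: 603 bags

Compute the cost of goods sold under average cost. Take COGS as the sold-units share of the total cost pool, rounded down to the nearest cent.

COGS = $12,223.97

Sale 1, sell 603: 603/798 × $16,177.00 → $12,223.97
Ending inventory (cost pool remaining) = $3,953.03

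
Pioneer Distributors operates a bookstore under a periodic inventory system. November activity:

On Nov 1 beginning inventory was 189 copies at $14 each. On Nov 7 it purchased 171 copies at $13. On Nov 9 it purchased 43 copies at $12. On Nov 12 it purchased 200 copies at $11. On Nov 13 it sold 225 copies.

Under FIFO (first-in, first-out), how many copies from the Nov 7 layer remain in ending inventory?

Nov 13, 225 sold [FIFO — oldest first]: 189 @ $14 + 36 @ $13 = $3,114
Ending inventory: 135 @ $13 + 43 @ $12 + 200 @ $11 = $4,471
Check: goods available $7,585 = COGS $3,114 + ending $4,471

135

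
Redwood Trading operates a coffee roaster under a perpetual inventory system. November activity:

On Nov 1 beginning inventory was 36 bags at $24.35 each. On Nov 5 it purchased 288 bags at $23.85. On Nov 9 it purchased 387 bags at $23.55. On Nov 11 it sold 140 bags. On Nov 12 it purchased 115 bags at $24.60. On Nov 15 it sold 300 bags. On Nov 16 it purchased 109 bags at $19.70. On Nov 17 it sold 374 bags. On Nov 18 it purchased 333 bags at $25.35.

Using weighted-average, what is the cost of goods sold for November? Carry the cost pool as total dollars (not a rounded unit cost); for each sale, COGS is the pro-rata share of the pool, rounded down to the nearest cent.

COGS = $19,059.24

After Nov 1: 36 on hand, pool $876.60 (≈ $24.3500 each)
After Nov 5: 324 on hand, pool $7,745.40 (≈ $23.9056 each)
After Nov 9: 711 on hand, pool $16,859.25 (≈ $23.7120 each)
Nov 11, sell 140: 140/711 × $16,859.25 → $3,319.68
After Nov 12: 686 on hand, pool $16,368.57 (≈ $23.8609 each)
Nov 15, sell 300: 300/686 × $16,368.57 → $7,158.26
After Nov 16: 495 on hand, pool $11,357.61 (≈ $22.9447 each)
Nov 17, sell 374: 374/495 × $11,357.61 → $8,581.30
After Nov 18: 454 on hand, pool $11,217.86 (≈ $24.7089 each)
Total COGS = $3,319.68 + $7,158.26 + $8,581.30 = $19,059.24
Ending inventory (cost pool remaining) = $11,217.86
Check: goods available $30,277.10 = COGS $19,059.24 + ending $11,217.86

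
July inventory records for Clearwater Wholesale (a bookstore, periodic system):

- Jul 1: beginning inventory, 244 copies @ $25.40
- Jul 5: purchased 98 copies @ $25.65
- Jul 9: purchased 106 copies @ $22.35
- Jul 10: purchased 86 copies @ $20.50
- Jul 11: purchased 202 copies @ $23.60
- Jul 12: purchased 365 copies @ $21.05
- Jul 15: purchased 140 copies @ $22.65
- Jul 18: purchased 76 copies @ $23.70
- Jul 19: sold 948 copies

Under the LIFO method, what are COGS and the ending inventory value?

Jul 19, 948 sold [LIFO — newest first]: 76 @ $23.70 + 140 @ $22.65 + 365 @ $21.05 + 202 @ $23.60 + 86 @ $20.50 + 79 @ $22.35 = $20,951.30
Ending inventory: 244 @ $25.40 + 98 @ $25.65 + 27 @ $22.35 = $9,314.75

COGS = $20,951.30; ending inventory = $9,314.75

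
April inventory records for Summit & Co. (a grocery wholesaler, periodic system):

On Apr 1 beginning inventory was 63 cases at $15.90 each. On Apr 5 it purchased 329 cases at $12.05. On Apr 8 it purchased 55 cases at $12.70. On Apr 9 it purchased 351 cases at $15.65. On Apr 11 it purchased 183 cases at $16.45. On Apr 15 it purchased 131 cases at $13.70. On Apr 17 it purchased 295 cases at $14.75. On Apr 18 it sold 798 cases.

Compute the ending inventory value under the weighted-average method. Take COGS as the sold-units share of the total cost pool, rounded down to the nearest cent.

Apr 18, sell 798: 798/1407 × $20,314.10 → $11,521.42
Ending inventory (cost pool remaining) = $8,792.68

Ending inventory = $8,792.68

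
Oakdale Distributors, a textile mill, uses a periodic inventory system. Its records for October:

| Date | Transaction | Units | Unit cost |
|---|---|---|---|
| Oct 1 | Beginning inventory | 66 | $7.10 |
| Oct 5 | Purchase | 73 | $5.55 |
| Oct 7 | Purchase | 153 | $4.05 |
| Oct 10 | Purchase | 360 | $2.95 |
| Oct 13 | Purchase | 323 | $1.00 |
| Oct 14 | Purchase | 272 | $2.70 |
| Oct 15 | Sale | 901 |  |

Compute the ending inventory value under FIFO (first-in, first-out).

Oct 15, 901 sold [FIFO — oldest first]: 66 @ $7.10 + 73 @ $5.55 + 153 @ $4.05 + 360 @ $2.95 + 249 @ $1.00 = $2,804.40
Ending inventory: 74 @ $1.00 + 272 @ $2.70 = $808.40

Ending inventory = $808.40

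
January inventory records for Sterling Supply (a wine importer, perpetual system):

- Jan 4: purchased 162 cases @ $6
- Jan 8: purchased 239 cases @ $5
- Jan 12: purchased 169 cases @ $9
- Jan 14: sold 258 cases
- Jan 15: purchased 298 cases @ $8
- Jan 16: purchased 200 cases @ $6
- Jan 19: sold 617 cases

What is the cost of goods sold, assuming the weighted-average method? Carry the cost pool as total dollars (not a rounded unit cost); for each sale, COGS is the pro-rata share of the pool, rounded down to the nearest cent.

COGS = $5,937.03

After Jan 4: 162 on hand, pool $972.00 (≈ $6.0000 each)
After Jan 8: 401 on hand, pool $2,167.00 (≈ $5.4040 each)
After Jan 12: 570 on hand, pool $3,688.00 (≈ $6.4702 each)
Jan 14, sell 258: 258/570 × $3,688.00 → $1,669.30
After Jan 15: 610 on hand, pool $4,402.70 (≈ $7.2175 each)
After Jan 16: 810 on hand, pool $5,602.70 (≈ $6.9169 each)
Jan 19, sell 617: 617/810 × $5,602.70 → $4,267.73
Total COGS = $1,669.30 + $4,267.73 = $5,937.03
Ending inventory (cost pool remaining) = $1,334.97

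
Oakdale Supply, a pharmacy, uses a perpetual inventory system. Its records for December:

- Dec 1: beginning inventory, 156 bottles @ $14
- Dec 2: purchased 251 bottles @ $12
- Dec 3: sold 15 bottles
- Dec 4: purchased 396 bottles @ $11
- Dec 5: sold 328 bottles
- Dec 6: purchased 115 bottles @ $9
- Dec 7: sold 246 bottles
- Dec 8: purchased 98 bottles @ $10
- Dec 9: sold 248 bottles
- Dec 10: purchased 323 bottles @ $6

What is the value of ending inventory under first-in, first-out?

Ending inventory = $3,647

Dec 3, 15 sold [FIFO — oldest first]: 15 @ $14 = $210
Dec 5, 328 sold [FIFO — oldest first]: 141 @ $14 + 187 @ $12 = $4,218
Dec 7, 246 sold [FIFO — oldest first]: 64 @ $12 + 182 @ $11 = $2,770
Dec 9, 248 sold [FIFO — oldest first]: 214 @ $11 + 34 @ $9 = $2,660
Total COGS = $210 + $4,218 + $2,770 + $2,660 = $9,858
Ending inventory: 81 @ $9 + 98 @ $10 + 323 @ $6 = $3,647
Check: goods available $13,505 = COGS $9,858 + ending $3,647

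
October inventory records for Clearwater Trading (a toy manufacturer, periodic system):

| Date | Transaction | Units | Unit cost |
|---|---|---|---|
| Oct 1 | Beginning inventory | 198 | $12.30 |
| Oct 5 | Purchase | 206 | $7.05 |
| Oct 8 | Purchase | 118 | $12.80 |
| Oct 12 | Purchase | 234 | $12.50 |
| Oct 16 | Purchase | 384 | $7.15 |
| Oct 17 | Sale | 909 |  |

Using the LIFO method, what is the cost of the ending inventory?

Ending inventory = $2,668.05

Oct 17, 909 sold [LIFO — newest first]: 384 @ $7.15 + 234 @ $12.50 + 118 @ $12.80 + 173 @ $7.05 = $8,400.65
Ending inventory: 198 @ $12.30 + 33 @ $7.05 = $2,668.05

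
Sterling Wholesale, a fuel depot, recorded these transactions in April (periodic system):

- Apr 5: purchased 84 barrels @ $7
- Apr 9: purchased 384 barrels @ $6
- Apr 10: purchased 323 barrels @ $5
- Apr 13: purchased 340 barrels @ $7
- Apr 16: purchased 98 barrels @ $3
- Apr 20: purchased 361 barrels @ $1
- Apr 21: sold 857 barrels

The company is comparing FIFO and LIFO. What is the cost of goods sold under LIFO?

COGS = $3,325

FIFO COGS: 84 @ $7 + 384 @ $6 + 323 @ $5 + 66 @ $7 = $4,969
LIFO COGS: 361 @ $1 + 98 @ $3 + 340 @ $7 + 58 @ $5 = $3,325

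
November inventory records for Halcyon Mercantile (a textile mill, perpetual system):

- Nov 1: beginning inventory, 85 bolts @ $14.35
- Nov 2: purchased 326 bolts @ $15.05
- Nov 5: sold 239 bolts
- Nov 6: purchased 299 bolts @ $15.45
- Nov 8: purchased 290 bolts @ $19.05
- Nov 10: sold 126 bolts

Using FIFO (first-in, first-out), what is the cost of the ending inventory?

Ending inventory = $10,836.35

Nov 5, 239 sold [FIFO — oldest first]: 85 @ $14.35 + 154 @ $15.05 = $3,537.45
Nov 10, 126 sold [FIFO — oldest first]: 126 @ $15.05 = $1,896.30
Total COGS = $3,537.45 + $1,896.30 = $5,433.75
Ending inventory: 46 @ $15.05 + 299 @ $15.45 + 290 @ $19.05 = $10,836.35
Check: goods available $16,270.10 = COGS $5,433.75 + ending $10,836.35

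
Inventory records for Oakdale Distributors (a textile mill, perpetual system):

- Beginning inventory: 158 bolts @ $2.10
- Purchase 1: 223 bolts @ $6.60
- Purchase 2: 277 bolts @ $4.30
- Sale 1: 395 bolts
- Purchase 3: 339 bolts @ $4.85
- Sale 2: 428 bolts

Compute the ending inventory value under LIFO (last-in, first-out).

Ending inventory = $437.40

Sale 1 (395) [LIFO — newest first]: 277 @ $4.30 + 118 @ $6.60 = $1,969.90
Sale 2 (428) [LIFO — newest first]: 339 @ $4.85 + 89 @ $6.60 = $2,231.55
Total COGS = $1,969.90 + $2,231.55 = $4,201.45
Ending inventory: 158 @ $2.10 + 16 @ $6.60 = $437.40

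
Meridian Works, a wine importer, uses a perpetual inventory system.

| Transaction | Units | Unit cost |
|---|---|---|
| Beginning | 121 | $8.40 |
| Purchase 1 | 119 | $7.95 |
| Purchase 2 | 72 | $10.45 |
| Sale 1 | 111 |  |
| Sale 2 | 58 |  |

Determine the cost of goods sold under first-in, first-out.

Sale 1 (111) [FIFO — oldest first]: 111 @ $8.40 = $932.40
Sale 2 (58) [FIFO — oldest first]: 10 @ $8.40 + 48 @ $7.95 = $465.60
Total COGS = $932.40 + $465.60 = $1,398.00
Ending inventory: 71 @ $7.95 + 72 @ $10.45 = $1,316.85

COGS = $1,398.00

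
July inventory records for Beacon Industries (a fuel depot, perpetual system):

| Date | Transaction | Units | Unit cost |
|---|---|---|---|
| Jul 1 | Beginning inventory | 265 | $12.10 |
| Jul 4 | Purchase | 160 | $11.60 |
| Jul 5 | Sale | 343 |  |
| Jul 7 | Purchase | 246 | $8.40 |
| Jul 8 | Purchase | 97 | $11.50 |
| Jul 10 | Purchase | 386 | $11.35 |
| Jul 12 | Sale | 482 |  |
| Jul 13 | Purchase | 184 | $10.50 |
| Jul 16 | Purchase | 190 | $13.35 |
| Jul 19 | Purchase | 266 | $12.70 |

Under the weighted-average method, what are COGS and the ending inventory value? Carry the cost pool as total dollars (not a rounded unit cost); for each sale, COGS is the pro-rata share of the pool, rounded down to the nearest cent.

COGS = $9,161.15; ending inventory = $11,311.05

After Jul 1: 265 on hand, pool $3,206.50 (≈ $12.1000 each)
After Jul 4: 425 on hand, pool $5,062.50 (≈ $11.9118 each)
Jul 5, sell 343: 343/425 × $5,062.50 → $4,085.73
After Jul 7: 328 on hand, pool $3,043.17 (≈ $9.2780 each)
After Jul 8: 425 on hand, pool $4,158.67 (≈ $9.7851 each)
After Jul 10: 811 on hand, pool $8,539.77 (≈ $10.5299 each)
Jul 12, sell 482: 482/811 × $8,539.77 → $5,075.42
After Jul 13: 513 on hand, pool $5,396.35 (≈ $10.5192 each)
After Jul 16: 703 on hand, pool $7,932.85 (≈ $11.2843 each)
After Jul 19: 969 on hand, pool $11,311.05 (≈ $11.6729 each)
Total COGS = $4,085.73 + $5,075.42 = $9,161.15
Ending inventory (cost pool remaining) = $11,311.05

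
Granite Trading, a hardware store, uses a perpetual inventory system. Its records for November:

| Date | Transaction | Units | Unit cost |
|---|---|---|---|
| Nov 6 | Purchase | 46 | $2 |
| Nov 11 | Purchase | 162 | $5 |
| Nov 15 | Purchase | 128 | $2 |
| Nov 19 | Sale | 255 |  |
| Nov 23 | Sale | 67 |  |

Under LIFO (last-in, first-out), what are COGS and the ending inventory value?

COGS = $1,130; ending inventory = $28

Nov 19, 255 sold [LIFO — newest first]: 128 @ $2 + 127 @ $5 = $891
Nov 23, 67 sold [LIFO — newest first]: 35 @ $5 + 32 @ $2 = $239
Total COGS = $891 + $239 = $1,130
Ending inventory: 14 @ $2 = $28
Check: goods available $1,158 = COGS $1,130 + ending $28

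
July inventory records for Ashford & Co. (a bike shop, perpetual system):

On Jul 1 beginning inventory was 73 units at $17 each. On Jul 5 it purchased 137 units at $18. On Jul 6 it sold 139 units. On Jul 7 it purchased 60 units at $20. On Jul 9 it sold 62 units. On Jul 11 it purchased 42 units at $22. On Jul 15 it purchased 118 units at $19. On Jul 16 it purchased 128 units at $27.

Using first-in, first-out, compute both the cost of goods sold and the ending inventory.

Jul 6, 139 sold [FIFO — oldest first]: 73 @ $17 + 66 @ $18 = $2,429
Jul 9, 62 sold [FIFO — oldest first]: 62 @ $18 = $1,116
Total COGS = $2,429 + $1,116 = $3,545
Ending inventory: 9 @ $18 + 60 @ $20 + 42 @ $22 + 118 @ $19 + 128 @ $27 = $7,984
Check: goods available $11,529 = COGS $3,545 + ending $7,984

COGS = $3,545; ending inventory = $7,984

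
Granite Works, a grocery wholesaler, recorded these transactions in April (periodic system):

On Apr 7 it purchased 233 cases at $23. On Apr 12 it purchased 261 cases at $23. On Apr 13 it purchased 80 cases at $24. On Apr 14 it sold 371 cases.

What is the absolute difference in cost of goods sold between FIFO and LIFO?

$80

FIFO COGS: 233 @ $23 + 138 @ $23 = $8,533
LIFO COGS: 80 @ $24 + 261 @ $23 + 30 @ $23 = $8,613
Difference = |$8,533 − $8,613| = $80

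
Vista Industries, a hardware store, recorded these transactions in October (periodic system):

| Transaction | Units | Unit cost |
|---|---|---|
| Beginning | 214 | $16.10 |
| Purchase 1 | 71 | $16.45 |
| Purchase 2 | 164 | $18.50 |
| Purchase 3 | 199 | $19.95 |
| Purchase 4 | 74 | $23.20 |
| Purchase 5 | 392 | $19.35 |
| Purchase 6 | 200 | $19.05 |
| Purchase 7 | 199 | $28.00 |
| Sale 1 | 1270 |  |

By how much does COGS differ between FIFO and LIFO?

$2,487.75

FIFO COGS: 214 @ $16.10 + 71 @ $16.45 + 164 @ $18.50 + 199 @ $19.95 + 74 @ $23.20 + 392 @ $19.35 + 156 @ $19.05 = $23,891.20
LIFO COGS: 199 @ $28.00 + 200 @ $19.05 + 392 @ $19.35 + 74 @ $23.20 + 199 @ $19.95 + 164 @ $18.50 + 42 @ $16.45 = $26,378.95
Difference = |$23,891.20 − $26,378.95| = $2,487.75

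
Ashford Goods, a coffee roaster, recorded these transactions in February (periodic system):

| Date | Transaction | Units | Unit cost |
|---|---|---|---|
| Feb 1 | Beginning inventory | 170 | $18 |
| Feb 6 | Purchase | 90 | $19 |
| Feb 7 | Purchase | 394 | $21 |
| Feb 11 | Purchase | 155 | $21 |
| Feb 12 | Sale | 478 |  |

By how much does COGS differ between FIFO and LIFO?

FIFO COGS: 170 @ $18 + 90 @ $19 + 218 @ $21 = $9,348
LIFO COGS: 155 @ $21 + 323 @ $21 = $10,038
Difference = |$9,348 − $10,038| = $690

$690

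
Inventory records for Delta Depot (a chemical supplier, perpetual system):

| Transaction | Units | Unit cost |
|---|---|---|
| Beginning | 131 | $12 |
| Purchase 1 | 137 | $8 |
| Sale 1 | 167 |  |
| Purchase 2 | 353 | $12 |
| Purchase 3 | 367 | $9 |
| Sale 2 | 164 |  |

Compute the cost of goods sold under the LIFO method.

Sale 1 (167) [LIFO — newest first]: 137 @ $8 + 30 @ $12 = $1,456
Sale 2 (164) [LIFO — newest first]: 164 @ $9 = $1,476
Total COGS = $1,456 + $1,476 = $2,932
Ending inventory: 101 @ $12 + 353 @ $12 + 203 @ $9 = $7,275
Check: goods available $10,207 = COGS $2,932 + ending $7,275

COGS = $2,932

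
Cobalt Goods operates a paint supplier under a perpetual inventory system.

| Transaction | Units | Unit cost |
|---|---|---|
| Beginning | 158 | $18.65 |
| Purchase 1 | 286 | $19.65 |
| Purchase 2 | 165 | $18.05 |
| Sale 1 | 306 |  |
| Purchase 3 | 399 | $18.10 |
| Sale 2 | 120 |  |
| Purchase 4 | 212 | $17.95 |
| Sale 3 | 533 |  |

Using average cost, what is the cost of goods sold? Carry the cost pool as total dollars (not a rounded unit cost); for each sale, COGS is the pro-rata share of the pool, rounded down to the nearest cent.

After Beginning: 158 on hand, pool $2,946.70 (≈ $18.6500 each)
After Purchase 1: 444 on hand, pool $8,566.60 (≈ $19.2941 each)
After Purchase 2: 609 on hand, pool $11,544.85 (≈ $18.9571 each)
Sale 1, sell 306: 306/609 × $11,544.85 → $5,800.86
After Purchase 3: 702 on hand, pool $12,965.89 (≈ $18.4699 each)
Sale 2, sell 120: 120/702 × $12,965.89 → $2,216.39
After Purchase 4: 794 on hand, pool $14,554.90 (≈ $18.3311 each)
Sale 3, sell 533: 533/794 × $14,554.90 → $9,770.48
Total COGS = $5,800.86 + $2,216.39 + $9,770.48 = $17,787.73
Ending inventory (cost pool remaining) = $4,784.42

COGS = $17,787.73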